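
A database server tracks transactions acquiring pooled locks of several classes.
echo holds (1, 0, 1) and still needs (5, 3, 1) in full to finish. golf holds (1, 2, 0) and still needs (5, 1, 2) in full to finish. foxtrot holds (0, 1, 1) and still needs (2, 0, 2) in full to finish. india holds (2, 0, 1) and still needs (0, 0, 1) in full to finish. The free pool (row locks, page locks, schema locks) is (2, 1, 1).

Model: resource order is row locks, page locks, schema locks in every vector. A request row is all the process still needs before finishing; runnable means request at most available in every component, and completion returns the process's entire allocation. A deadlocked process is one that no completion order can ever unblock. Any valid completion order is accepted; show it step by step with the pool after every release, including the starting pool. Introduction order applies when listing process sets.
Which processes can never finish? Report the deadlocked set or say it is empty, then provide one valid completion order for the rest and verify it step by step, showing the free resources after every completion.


The deadlocked set is echo and golf.
Key observation: after india, foxtrot complete, (4, 2, 3) is the best the pool ever gets, yet each leftover process wants more row locks.
A valid finishing order for the others: india, foxtrot. Walking it through:
  pool = (2, 1, 1)
  run india (needs (0, 0, 1), free (2, 1, 1)); after release of (2, 0, 1) the pool is (4, 1, 2)
  run foxtrot (needs (2, 0, 2), free (4, 1, 2)); after release of (0, 1, 1) the pool is (4, 2, 3)
The blocked processes can never fit:
  echo still needs (5, 3, 1) but only (4, 2, 3) is free — short on row locks and page locks
  golf still needs (5, 1, 2) but only (4, 2, 3) is free — short on row locks


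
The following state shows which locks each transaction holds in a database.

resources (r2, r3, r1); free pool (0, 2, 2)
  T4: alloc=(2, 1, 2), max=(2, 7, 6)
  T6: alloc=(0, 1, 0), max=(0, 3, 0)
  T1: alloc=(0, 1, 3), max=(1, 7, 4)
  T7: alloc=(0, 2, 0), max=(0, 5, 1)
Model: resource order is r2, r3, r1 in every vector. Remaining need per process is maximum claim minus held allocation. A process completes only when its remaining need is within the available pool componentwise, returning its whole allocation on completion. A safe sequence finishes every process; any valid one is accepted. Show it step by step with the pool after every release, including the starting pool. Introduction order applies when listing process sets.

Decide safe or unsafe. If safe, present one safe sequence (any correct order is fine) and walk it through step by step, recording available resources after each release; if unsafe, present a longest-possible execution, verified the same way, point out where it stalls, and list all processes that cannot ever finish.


UNSAFE.
Key observation: even finishing T6, T7 leaves just (0, 5, 2) free — too little r3 for any of the remaining processes.
A maximal execution: T6, T7 — then nothing else fits. Verifying each step:
  pool = (0, 2, 2)
  T6 needs (0, 2, 0) <= (0, 2, 2) -> finishes; pool += (0, 1, 0) = (0, 3, 2)
  T7 needs (0, 3, 1) <= (0, 3, 2) -> finishes; pool += (0, 2, 0) = (0, 5, 2)
  blocked: T4 wants (0, 6, 4), pool (0, 5, 2) — not enough r3 and r1
  blocked: T1 wants (1, 6, 1), pool (0, 5, 2) — not enough r2 and r3
Never able to finish: T4 and T1.


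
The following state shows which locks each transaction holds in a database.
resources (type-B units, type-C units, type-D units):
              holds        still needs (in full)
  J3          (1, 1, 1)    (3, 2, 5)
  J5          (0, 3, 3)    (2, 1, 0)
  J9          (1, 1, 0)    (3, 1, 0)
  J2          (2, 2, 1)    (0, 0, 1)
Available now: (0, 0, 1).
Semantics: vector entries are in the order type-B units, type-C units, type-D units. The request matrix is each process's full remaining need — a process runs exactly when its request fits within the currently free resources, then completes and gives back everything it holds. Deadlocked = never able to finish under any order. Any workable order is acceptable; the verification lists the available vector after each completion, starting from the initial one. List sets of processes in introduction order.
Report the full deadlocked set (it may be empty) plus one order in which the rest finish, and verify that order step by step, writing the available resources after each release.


Deadlocked: J3 and J9.
Key observation: even finishing J2, J5 leaves just (2, 5, 5) free — too little type-B units for any of the remaining processes.
A valid finishing order for the others: J2, J5. Verifying each step:
  pool = (0, 0, 1)
  J2: need (0, 0, 1) fits (0, 0, 1); releases (2, 2, 1), pool now (2, 2, 2)
  J5: need (2, 1, 0) fits (2, 2, 2); releases (0, 3, 3), pool now (2, 5, 5)
None of the blocked processes ever fits:
  J3 still needs (3, 2, 5) but only (2, 5, 5) is free — short on type-B units
  J9 still needs (3, 1, 0) but only (2, 5, 5) is free — short on type-B units


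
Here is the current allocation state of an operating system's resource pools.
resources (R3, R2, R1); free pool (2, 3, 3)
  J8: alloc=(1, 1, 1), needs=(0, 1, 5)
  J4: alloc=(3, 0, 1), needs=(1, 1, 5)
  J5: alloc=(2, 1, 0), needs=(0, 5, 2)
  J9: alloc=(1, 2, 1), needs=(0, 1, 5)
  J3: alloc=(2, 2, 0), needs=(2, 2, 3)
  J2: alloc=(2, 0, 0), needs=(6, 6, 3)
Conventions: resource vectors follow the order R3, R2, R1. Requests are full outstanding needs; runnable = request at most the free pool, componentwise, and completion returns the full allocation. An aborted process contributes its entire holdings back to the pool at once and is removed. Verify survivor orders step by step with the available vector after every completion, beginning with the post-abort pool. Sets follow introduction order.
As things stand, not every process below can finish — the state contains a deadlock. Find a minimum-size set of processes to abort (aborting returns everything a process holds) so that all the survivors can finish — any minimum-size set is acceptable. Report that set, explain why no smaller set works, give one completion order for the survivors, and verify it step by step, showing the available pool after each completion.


Abort J8 and J4.
Key observation: the deadlocked J9 becomes finishable only because J8 and J4 released (4, 1, 2); it completes at step 1 below.
No one abort is enough; case by case: J8 alone leaves J4 blocked (short on R1); J4 alone leaves J8 blocked (short on R1); J5 alone leaves J8 blocked (short on R1); J9 alone leaves J8 blocked (short on R1); J3 alone leaves J8 blocked (short on R1); J2 alone leaves J8 blocked (short on R1).
The survivors complete as J9, J2, J3, J5. Verifying each step (starting from the post-abort pool):
  pool = (6, 4, 5)
  J9 needs (0, 1, 5) <= (6, 4, 5) -> finishes; pool += (1, 2, 1) = (7, 6, 6)
  J2 needs (6, 6, 3) <= (7, 6, 6) -> finishes; pool += (2, 0, 0) = (9, 6, 6)
  J3 needs (2, 2, 3) <= (9, 6, 6) -> finishes; pool += (2, 2, 0) = (11, 8, 6)
  J5 needs (0, 5, 2) <= (11, 8, 6) -> finishes; pool += (2, 1, 0) = (13, 9, 6)


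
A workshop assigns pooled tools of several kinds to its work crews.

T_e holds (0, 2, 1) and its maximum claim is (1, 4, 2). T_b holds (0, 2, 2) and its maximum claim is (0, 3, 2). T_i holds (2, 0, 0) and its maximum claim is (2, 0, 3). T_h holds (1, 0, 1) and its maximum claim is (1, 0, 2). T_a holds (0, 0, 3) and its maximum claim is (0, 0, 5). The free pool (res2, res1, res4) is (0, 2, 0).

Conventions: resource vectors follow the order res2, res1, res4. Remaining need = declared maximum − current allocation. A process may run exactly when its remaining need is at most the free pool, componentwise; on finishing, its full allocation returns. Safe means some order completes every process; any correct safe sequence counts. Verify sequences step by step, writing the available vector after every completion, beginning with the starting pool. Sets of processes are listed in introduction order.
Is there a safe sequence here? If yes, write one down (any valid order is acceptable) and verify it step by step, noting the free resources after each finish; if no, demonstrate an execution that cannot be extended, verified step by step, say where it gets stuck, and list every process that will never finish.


The state is SAFE; one workable sequence: T_b, T_h, T_e, T_a, T_i.
Key observation: the order's first zero-slack moment is T_e ((1, 2, 1) needed, (1, 4, 3) free — a requested resource with nothing to spare).
Verifying each step:
  pool = (0, 2, 0)
  T_b: need (0, 1, 0) fits (0, 2, 0); releases (0, 2, 2), pool now (0, 4, 2)
  T_h: need (0, 0, 1) fits (0, 4, 2); releases (1, 0, 1), pool now (1, 4, 3)
  T_e: need (1, 2, 1) fits (1, 4, 3); releases (0, 2, 1), pool now (1, 6, 4)
  T_a: need (0, 0, 2) fits (1, 6, 4); releases (0, 0, 3), pool now (1, 6, 7)
  T_i: need (0, 0, 3) fits (1, 6, 7); releases (2, 0, 0), pool now (3, 6, 7)


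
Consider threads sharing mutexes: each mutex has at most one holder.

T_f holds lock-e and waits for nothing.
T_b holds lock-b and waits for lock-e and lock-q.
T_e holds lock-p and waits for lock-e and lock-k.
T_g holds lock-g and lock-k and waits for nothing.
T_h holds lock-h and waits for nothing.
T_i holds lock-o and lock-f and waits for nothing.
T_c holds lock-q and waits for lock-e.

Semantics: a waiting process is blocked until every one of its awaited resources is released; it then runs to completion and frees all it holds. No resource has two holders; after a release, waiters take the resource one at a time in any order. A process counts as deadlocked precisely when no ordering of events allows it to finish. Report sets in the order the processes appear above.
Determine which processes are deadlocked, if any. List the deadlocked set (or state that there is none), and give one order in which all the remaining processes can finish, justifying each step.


No process is deadlocked.
Key observation: the wait graph is acyclic; completion cascades from the unblocked processes through everyone else.
A valid finishing order for the others: T_f, T_g, T_e, T_h, T_i, T_c, T_b.
Check, step by step:
  T_f: no waits; runs immediately, freeing lock-e
  T_g: no waits; runs immediately, freeing lock-g and lock-k
  T_e waits on lock-e and lock-k — all released -> runs and releases lock-p
  T_h: no waits; runs immediately, freeing lock-h
  T_i: no waits; runs immediately, freeing lock-o and lock-f
  T_c waits on lock-e — all released -> runs and releases lock-q
  T_b waits on lock-e and lock-q — all released -> runs and releases lock-b


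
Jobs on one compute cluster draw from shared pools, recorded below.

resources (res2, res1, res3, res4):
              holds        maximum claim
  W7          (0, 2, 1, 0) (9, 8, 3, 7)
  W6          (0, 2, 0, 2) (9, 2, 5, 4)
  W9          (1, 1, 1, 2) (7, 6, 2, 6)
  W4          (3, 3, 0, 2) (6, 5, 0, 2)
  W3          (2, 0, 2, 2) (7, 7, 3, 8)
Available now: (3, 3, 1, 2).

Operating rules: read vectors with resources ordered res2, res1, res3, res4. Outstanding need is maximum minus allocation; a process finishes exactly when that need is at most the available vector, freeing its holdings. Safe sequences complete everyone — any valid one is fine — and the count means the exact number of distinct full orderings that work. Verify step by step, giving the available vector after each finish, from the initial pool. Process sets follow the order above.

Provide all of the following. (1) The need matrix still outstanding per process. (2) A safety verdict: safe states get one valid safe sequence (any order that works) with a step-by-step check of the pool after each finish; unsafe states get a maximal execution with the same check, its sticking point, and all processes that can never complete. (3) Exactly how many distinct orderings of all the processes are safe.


(1) Remaining need (order res2, res1, res3, res4):
  W7: (9, 6, 2, 7)
  W6: (9, 0, 5, 2)
  W9: (6, 5, 1, 4)
  W4: (3, 2, 0, 0)
  W3: (5, 7, 1, 6)
(2) SAFE, for example via the order W4, W9, W3, W7, W6.
Key observation: the first exact fit in this order is W4 — it needs (3, 2, 0, 0) with (3, 3, 1, 2) free, meeting a requested resource to the last unit.
Step-by-step check:
  pool = (3, 3, 1, 2)
  W4: need (3, 2, 0, 0) fits (3, 3, 1, 2); releases (3, 3, 0, 2), pool now (6, 6, 1, 4)
  W9: need (6, 5, 1, 4) fits (6, 6, 1, 4); releases (1, 1, 1, 2), pool now (7, 7, 2, 6)
  W3: need (5, 7, 1, 6) fits (7, 7, 2, 6); releases (2, 0, 2, 2), pool now (9, 7, 4, 8)
  W7: need (9, 6, 2, 7) fits (9, 7, 4, 8); releases (0, 2, 1, 0), pool now (9, 9, 5, 8)
  W6: need (9, 0, 5, 2) fits (9, 9, 5, 8); releases (0, 2, 0, 2), pool now (9, 11, 5, 10)
(3) Exactly 1 of the possible complete orderings is a safe sequence.


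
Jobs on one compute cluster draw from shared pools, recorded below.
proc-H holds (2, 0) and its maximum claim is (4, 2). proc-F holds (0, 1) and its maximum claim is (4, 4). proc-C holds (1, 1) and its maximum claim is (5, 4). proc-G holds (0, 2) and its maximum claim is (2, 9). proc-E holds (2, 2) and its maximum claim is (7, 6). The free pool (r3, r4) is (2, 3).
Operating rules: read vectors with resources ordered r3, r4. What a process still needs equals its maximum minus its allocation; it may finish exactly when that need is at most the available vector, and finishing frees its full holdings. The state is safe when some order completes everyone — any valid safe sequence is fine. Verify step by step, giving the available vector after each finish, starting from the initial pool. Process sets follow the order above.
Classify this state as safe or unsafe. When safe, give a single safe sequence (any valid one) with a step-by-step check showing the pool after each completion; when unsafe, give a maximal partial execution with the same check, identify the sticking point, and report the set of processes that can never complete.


SAFE. One safe sequence: proc-H, proc-C, proc-E, proc-F, proc-G.
Key observation: the first exact fit in this order is proc-H — it needs (2, 2) with (2, 3) free, meeting a requested resource to the last unit.
Walking it through:
  pool = (2, 3)
  proc-H: need (2, 2) fits (2, 3); releases (2, 0), pool now (4, 3)
  proc-C: need (4, 3) fits (4, 3); releases (1, 1), pool now (5, 4)
  proc-E: need (5, 4) fits (5, 4); releases (2, 2), pool now (7, 6)
  proc-F: need (4, 3) fits (7, 6); releases (0, 1), pool now (7, 7)
  proc-G: need (2, 7) fits (7, 7); releases (0, 2), pool now (7, 9)


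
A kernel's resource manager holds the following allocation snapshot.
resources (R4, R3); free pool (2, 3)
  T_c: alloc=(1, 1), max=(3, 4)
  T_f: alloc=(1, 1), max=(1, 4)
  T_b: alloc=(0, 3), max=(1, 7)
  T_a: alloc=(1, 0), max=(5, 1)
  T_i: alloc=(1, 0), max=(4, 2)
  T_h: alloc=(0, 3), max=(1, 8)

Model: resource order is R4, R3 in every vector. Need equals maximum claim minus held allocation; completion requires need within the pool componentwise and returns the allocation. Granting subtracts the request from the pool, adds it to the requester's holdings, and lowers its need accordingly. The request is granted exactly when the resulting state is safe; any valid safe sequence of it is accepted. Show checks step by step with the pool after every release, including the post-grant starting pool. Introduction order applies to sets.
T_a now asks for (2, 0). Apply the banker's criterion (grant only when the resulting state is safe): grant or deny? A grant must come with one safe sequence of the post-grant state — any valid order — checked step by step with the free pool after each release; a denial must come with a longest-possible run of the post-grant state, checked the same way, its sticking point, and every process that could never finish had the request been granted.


DENY — the pretend-granted state is unsafe.
Key observation: T_f, T_b, T_h can finish, but then (1, 10) is all there is, and the blocked group's R4 demands exceed it.
After a pretend grant, a maximal execution: T_f, T_b, T_h — then nothing else fits. Check, step by step:
  pool = (0, 3)
  T_f needs (0, 3) <= (0, 3) -> finishes; pool += (1, 1) = (1, 4)
  T_b needs (1, 4) <= (1, 4) -> finishes; pool += (0, 3) = (1, 7)
  T_h needs (1, 5) <= (1, 7) -> finishes; pool += (0, 3) = (1, 10)
  T_c still needs (2, 3) but only (1, 10) is free — short on R4
  T_a still needs (2, 1) but only (1, 10) is free — short on R4
  T_i still needs (3, 2) but only (1, 10) is free — short on R4
Processes that could never finish after the grant: T_c, T_a and T_i.


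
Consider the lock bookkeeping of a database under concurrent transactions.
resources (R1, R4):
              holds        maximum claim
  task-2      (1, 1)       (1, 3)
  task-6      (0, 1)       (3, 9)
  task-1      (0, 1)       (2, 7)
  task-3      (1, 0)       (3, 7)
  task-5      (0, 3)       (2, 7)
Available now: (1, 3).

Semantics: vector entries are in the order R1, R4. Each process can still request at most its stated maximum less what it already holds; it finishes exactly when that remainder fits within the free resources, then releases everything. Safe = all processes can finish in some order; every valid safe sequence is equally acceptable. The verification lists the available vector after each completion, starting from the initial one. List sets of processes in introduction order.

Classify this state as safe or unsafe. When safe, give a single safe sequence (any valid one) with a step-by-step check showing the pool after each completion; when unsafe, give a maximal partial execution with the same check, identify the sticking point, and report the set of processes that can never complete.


SAFE, for example via the order task-2, task-5, task-1, task-3, task-6.
Key observation: the first exact fit in this order is task-5 — it needs (2, 4) with (2, 4) free, meeting a requested resource to the last unit.
Check, step by step:
  pool = (1, 3)
  task-2 needs (0, 2) <= (1, 3) -> finishes; pool += (1, 1) = (2, 4)
  task-5 needs (2, 4) <= (2, 4) -> finishes; pool += (0, 3) = (2, 7)
  task-1 needs (2, 6) <= (2, 7) -> finishes; pool += (0, 1) = (2, 8)
  task-3 needs (2, 7) <= (2, 8) -> finishes; pool += (1, 0) = (3, 8)
  task-6 needs (3, 8) <= (3, 8) -> finishes; pool += (0, 1) = (3, 9)


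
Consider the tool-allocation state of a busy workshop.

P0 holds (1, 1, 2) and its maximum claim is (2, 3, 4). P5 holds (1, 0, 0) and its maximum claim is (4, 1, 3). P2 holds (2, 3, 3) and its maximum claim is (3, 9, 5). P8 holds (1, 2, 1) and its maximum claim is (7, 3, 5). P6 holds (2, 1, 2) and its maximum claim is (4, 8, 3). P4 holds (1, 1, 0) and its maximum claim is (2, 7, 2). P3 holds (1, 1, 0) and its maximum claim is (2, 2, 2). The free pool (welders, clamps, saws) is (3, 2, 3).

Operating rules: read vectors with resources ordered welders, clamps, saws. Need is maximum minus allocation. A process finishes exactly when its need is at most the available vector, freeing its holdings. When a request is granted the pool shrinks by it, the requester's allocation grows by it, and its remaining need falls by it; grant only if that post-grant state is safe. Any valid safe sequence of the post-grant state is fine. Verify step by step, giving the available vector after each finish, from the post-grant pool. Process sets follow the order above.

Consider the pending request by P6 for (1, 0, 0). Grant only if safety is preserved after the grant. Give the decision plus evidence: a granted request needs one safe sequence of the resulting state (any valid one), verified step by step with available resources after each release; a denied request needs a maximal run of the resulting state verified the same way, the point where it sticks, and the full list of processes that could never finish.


DENY — the pretend-granted state is unsafe.
Key observation: after P3, P5, P0 the pool peaks at (5, 4, 5), and each blocked process is short somewhere: P2 on clamps; P8 on welders; P6 on clamps; P4 on clamps.
Pretend the grant happened; the run P3, P5, P0 goes as far as possible. Verifying each step:
  pool = (2, 2, 3)
  P3: need (1, 1, 2) fits (2, 2, 3); releases (1, 1, 0), pool now (3, 3, 3)
  P5: need (3, 1, 3) fits (3, 3, 3); releases (1, 0, 0), pool now (4, 3, 3)
  P0: need (1, 2, 2) fits (4, 3, 3); releases (1, 1, 2), pool now (5, 4, 5)
  P2 still needs (1, 6, 2) but only (5, 4, 5) is free — short on clamps
  P8 still needs (6, 1, 4) but only (5, 4, 5) is free — short on welders
  P6 still needs (1, 7, 1) but only (5, 4, 5) is free — short on clamps
  P4 still needs (1, 6, 2) but only (5, 4, 5) is free — short on clamps
Post-grant, the permanently blocked set is P2, P8, P6 and P4.


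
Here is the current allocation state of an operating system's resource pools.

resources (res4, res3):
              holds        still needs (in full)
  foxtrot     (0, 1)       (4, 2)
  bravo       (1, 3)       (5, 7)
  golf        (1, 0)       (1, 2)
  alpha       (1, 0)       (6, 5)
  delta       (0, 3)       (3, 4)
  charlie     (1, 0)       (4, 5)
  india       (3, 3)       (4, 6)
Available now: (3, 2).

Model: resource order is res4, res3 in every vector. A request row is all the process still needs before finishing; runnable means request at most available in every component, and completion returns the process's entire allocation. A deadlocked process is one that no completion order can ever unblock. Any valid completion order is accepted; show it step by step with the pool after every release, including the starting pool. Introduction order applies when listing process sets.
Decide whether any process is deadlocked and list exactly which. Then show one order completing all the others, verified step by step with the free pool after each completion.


Deadlocked set: bravo, alpha, delta, charlie and india.
Key observation: after golf, foxtrot complete, (4, 3) is the best the pool ever gets, yet each leftover process wants more res3.
A valid finishing order for the others: golf, foxtrot. Verifying each step:
  pool = (3, 2)
  run golf (needs (1, 2), free (3, 2)); after release of (1, 0) the pool is (4, 2)
  run foxtrot (needs (4, 2), free (4, 2)); after release of (0, 1) the pool is (4, 3)
The blocked processes can never fit:
  bravo still needs (5, 7) but only (4, 3) is free — short on res4 and res3
  alpha still needs (6, 5) but only (4, 3) is free — short on res4 and res3
  delta still needs (3, 4) but only (4, 3) is free — short on res3
  charlie still needs (4, 5) but only (4, 3) is free — short on res3
  india still needs (4, 6) but only (4, 3) is free — short on res3


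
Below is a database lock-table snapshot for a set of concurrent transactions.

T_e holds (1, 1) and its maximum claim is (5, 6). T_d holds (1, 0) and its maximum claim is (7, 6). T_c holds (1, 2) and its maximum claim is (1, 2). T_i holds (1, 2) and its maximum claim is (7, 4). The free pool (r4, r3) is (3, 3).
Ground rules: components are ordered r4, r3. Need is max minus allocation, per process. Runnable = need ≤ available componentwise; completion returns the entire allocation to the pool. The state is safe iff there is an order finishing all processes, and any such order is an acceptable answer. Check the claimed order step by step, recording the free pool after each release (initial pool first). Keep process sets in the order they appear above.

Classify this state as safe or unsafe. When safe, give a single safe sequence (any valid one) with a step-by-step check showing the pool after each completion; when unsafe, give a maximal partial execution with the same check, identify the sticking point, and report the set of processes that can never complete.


UNSAFE.
Key observation: once T_c, T_e finish, the pool peaks at (5, 6) — and every remaining process still needs more r4 than that.
Going as far as possible: T_c, T_e; after that, nothing fits. Check, step by step:
  pool = (3, 3)
  T_c needs (0, 0) <= (3, 3) -> finishes; pool += (1, 2) = (4, 5)
  T_e needs (4, 5) <= (4, 5) -> finishes; pool += (1, 1) = (5, 6)
  T_d still needs (6, 6) but only (5, 6) is free — short on r4
  T_i still needs (6, 2) but only (5, 6) is free — short on r4
Permanently blocked: T_d and T_i.


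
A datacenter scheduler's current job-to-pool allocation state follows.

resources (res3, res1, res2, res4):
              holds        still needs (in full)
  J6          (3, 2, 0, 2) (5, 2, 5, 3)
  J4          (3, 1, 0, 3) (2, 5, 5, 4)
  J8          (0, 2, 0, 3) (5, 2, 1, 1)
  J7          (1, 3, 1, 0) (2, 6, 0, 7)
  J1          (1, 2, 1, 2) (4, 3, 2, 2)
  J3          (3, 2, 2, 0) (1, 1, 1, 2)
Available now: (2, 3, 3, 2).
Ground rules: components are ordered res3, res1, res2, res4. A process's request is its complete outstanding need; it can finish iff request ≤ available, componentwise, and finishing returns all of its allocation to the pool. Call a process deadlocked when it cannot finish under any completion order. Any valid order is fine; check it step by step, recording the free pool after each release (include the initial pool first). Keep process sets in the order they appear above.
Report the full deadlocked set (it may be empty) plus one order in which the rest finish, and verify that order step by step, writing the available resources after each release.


The deadlocked set is empty.
Key observation: J3 can run right away; the returned allocation unlocks the remaining processes in turn.
The rest can finish in the order J3, J1, J4, J8, J7, J6. Verifying each step:
  pool = (2, 3, 3, 2)
  J3: need (1, 1, 1, 2) fits (2, 3, 3, 2); releases (3, 2, 2, 0), pool now (5, 5, 5, 2)
  J1: need (4, 3, 2, 2) fits (5, 5, 5, 2); releases (1, 2, 1, 2), pool now (6, 7, 6, 4)
  J4: need (2, 5, 5, 4) fits (6, 7, 6, 4); releases (3, 1, 0, 3), pool now (9, 8, 6, 7)
  J8: need (5, 2, 1, 1) fits (9, 8, 6, 7); releases (0, 2, 0, 3), pool now (9, 10, 6, 10)
  J7: need (2, 6, 0, 7) fits (9, 10, 6, 10); releases (1, 3, 1, 0), pool now (10, 13, 7, 10)
  J6: need (5, 2, 5, 3) fits (10, 13, 7, 10); releases (3, 2, 0, 2), pool now (13, 15, 7, 12)


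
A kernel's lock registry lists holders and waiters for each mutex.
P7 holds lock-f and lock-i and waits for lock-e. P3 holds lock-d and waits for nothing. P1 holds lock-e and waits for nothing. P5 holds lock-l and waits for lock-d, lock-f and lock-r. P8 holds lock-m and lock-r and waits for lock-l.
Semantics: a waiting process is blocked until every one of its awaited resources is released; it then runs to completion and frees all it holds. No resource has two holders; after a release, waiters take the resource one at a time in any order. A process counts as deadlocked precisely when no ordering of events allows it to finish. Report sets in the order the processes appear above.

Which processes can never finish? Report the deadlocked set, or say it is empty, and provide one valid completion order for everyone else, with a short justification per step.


The deadlocked set is P5 and P8.
Key observation: the cycle P5 -> P8 -> P5 can never break — each member waits on the next; no other process is dragged down with it.
The rest can finish in the order P3, P1, P7.
Walking it through:
  P3 waits on nothing -> runs at once and releases lock-d
  P1 waits on nothing -> runs at once and releases lock-e
  P7 waits on lock-e — all released -> runs and releases lock-f and lock-i


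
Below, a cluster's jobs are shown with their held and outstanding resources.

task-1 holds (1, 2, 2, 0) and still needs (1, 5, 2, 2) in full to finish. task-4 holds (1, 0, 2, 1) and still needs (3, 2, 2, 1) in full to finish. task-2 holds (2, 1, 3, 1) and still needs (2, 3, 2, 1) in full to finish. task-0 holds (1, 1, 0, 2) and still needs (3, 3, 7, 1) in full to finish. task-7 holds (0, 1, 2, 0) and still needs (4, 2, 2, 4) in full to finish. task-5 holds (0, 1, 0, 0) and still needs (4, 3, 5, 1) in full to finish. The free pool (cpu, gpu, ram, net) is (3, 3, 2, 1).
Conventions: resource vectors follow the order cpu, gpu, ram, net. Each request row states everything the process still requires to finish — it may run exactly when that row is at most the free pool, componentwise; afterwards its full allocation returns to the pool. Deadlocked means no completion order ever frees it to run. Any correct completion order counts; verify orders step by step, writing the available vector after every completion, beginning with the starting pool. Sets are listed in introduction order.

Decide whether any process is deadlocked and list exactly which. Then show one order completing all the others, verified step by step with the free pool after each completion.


The deadlocked set is empty.
Key observation: no deadlock: task-2 fits now, and the freed resources carry the rest through.
One completion order for the rest: task-2, task-5, task-1, task-4, task-0, task-7. Verifying each step:
  pool = (3, 3, 2, 1)
  task-2 needs (2, 3, 2, 1) <= (3, 3, 2, 1) -> finishes; pool += (2, 1, 3, 1) = (5, 4, 5, 2)
  task-5 needs (4, 3, 5, 1) <= (5, 4, 5, 2) -> finishes; pool += (0, 1, 0, 0) = (5, 5, 5, 2)
  task-1 needs (1, 5, 2, 2) <= (5, 5, 5, 2) -> finishes; pool += (1, 2, 2, 0) = (6, 7, 7, 2)
  task-4 needs (3, 2, 2, 1) <= (6, 7, 7, 2) -> finishes; pool += (1, 0, 2, 1) = (7, 7, 9, 3)
  task-0 needs (3, 3, 7, 1) <= (7, 7, 9, 3) -> finishes; pool += (1, 1, 0, 2) = (8, 8, 9, 5)
  task-7 needs (4, 2, 2, 4) <= (8, 8, 9, 5) -> finishes; pool += (0, 1, 2, 0) = (8, 9, 11, 5)


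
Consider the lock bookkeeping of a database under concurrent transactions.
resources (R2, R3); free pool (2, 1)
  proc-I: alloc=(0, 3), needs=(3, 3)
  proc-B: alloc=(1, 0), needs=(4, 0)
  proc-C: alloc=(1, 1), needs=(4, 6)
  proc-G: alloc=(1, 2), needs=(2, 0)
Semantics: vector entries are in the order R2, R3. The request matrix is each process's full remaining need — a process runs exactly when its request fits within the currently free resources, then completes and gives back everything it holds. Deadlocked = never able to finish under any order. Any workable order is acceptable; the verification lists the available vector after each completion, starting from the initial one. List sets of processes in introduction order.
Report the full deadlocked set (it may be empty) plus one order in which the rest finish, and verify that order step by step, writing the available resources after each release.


Deadlocked set: proc-B and proc-C.
Key observation: even finishing proc-G, proc-I leaves just (3, 6) free — too little R2 for any of the remaining processes.
One completion order for the rest: proc-G, proc-I. Step-by-step check:
  pool = (2, 1)
  proc-G needs (2, 0) <= (2, 1) -> finishes; pool += (1, 2) = (3, 3)
  proc-I needs (3, 3) <= (3, 3) -> finishes; pool += (0, 3) = (3, 6)
The stuck group stays short no matter what:
  proc-B still needs (4, 0) but only (3, 6) is free — short on R2
  proc-C still needs (4, 6) but only (3, 6) is free — short on R2


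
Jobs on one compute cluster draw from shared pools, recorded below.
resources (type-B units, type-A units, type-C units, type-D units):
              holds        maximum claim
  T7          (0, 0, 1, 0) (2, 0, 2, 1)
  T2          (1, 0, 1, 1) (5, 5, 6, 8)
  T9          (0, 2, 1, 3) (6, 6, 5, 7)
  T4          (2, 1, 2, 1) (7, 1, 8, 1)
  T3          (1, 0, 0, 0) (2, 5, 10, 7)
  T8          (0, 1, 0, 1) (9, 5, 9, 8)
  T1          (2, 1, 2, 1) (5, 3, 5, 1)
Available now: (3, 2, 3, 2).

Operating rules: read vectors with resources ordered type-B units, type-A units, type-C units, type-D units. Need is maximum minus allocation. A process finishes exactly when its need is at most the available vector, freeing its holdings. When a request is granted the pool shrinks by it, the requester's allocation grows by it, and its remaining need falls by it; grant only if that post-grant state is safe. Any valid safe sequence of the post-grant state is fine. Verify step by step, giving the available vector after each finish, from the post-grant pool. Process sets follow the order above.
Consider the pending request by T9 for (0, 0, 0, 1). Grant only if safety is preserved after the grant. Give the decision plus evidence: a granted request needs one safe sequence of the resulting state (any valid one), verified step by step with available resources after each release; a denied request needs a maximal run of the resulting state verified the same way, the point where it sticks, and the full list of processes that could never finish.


GRANT. The post-grant state is safe; one safe sequence: T7, T1, T4, T9, T2, T3, T8.
Key observation: after the grant the pool drops to (3, 2, 3, 1), which still lets T7 finish first and unwind the rest.
Step-by-step check of the post-grant state:
  pool = (3, 2, 3, 1)
  run T7 (needs (2, 0, 1, 1), free (3, 2, 3, 1)); after release of (0, 0, 1, 0) the pool is (3, 2, 4, 1)
  run T1 (needs (3, 2, 3, 0), free (3, 2, 4, 1)); after release of (2, 1, 2, 1) the pool is (5, 3, 6, 2)
  run T4 (needs (5, 0, 6, 0), free (5, 3, 6, 2)); after release of (2, 1, 2, 1) the pool is (7, 4, 8, 3)
  run T9 (needs (6, 4, 4, 3), free (7, 4, 8, 3)); after release of (0, 2, 1, 4) the pool is (7, 6, 9, 7)
  run T2 (needs (4, 5, 5, 7), free (7, 6, 9, 7)); after release of (1, 0, 1, 1) the pool is (8, 6, 10, 8)
  run T3 (needs (1, 5, 10, 7), free (8, 6, 10, 8)); after release of (1, 0, 0, 0) the pool is (9, 6, 10, 8)
  run T8 (needs (9, 4, 9, 7), free (9, 6, 10, 8)); after release of (0, 1, 0, 1) the pool is (9, 7, 10, 9)


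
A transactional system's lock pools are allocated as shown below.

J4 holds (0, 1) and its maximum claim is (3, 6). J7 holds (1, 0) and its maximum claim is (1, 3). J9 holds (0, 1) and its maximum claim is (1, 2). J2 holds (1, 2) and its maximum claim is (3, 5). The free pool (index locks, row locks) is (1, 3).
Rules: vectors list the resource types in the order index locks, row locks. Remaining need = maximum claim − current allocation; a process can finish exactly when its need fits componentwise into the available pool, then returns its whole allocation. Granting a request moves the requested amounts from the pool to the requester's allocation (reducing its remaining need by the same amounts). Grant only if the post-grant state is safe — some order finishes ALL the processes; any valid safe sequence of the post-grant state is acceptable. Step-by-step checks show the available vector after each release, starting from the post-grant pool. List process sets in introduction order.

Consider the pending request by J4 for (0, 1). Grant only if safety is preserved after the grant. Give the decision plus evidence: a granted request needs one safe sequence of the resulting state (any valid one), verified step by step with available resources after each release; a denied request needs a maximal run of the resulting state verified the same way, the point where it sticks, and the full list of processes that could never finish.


GRANT. The post-grant state is safe; one safe sequence: J9, J7, J2, J4.
Key observation: the grant leaves (1, 2) free — enough for J9, whose release restarts the cascade.
Verifying the post-grant state step by step:
  pool = (1, 2)
  J9: need (1, 1) fits (1, 2); releases (0, 1), pool now (1, 3)
  J7: need (0, 3) fits (1, 3); releases (1, 0), pool now (2, 3)
  J2: need (2, 3) fits (2, 3); releases (1, 2), pool now (3, 5)
  J4: need (3, 4) fits (3, 5); releases (0, 2), pool now (3, 7)


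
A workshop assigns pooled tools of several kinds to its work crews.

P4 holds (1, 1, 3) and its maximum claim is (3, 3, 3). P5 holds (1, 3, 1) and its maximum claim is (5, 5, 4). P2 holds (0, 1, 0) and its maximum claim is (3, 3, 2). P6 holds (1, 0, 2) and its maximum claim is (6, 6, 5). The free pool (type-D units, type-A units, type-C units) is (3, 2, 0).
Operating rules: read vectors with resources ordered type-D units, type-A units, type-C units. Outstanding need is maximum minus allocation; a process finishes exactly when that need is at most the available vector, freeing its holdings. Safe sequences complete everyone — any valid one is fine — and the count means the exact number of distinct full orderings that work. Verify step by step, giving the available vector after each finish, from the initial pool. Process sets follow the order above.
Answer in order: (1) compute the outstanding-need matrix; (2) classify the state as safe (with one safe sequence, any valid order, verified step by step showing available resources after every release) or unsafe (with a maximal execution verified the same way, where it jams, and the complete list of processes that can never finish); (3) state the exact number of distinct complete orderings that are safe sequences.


(1) Outstanding need per process (order type-D units, type-A units, type-C units):
  P4: (2, 2, 0)
  P5: (4, 2, 3)
  P2: (3, 2, 2)
  P6: (5, 6, 3)
(2) SAFE, for example via the order P4, P2, P5, P6.
Key observation: reading the order forward, P4 is the first process whose need (2, 2, 0) meets the free pool (3, 2, 0) exactly on a resource it requests.
Walking it through:
  pool = (3, 2, 0)
  P4: need (2, 2, 0) fits (3, 2, 0); releases (1, 1, 3), pool now (4, 3, 3)
  P2: need (3, 2, 2) fits (4, 3, 3); releases (0, 1, 0), pool now (4, 4, 3)
  P5: need (4, 2, 3) fits (4, 4, 3); releases (1, 3, 1), pool now (5, 7, 4)
  P6: need (5, 6, 3) fits (5, 7, 4); releases (1, 0, 2), pool now (6, 7, 6)
(3) Precisely 3 of the possible complete orderings are safe sequences.


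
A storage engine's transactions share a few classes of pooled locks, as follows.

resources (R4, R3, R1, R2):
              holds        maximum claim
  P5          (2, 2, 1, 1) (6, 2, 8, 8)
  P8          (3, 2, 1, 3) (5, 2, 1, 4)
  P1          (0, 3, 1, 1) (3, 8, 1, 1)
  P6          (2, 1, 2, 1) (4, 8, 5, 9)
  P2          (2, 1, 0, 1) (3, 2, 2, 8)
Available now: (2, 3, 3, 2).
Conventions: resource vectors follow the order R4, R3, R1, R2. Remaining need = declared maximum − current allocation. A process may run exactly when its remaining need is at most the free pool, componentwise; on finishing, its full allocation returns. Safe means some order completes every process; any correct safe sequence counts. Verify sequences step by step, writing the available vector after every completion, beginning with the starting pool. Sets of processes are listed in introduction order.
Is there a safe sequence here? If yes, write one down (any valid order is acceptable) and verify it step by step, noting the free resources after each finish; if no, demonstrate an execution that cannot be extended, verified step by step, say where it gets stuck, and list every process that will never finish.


The state is UNSAFE.
Key observation: once P8, P1 finish, the pool peaks at (5, 8, 5, 6) — and every remaining process still needs more R2 than that.
The run P8, P1 cannot be extended any further. Walking it through:
  pool = (2, 3, 3, 2)
  P8 needs (2, 0, 0, 1) <= (2, 3, 3, 2) -> finishes; pool += (3, 2, 1, 3) = (5, 5, 4, 5)
  P1 needs (3, 5, 0, 0) <= (5, 5, 4, 5) -> finishes; pool += (0, 3, 1, 1) = (5, 8, 5, 6)
  blocked: P5 wants (4, 0, 7, 7), pool (5, 8, 5, 6) — not enough R1 and R2
  blocked: P6 wants (2, 7, 3, 8), pool (5, 8, 5, 6) — not enough R2
  blocked: P2 wants (1, 1, 2, 7), pool (5, 8, 5, 6) — not enough R2
Processes that can never finish: P5, P6 and P2.


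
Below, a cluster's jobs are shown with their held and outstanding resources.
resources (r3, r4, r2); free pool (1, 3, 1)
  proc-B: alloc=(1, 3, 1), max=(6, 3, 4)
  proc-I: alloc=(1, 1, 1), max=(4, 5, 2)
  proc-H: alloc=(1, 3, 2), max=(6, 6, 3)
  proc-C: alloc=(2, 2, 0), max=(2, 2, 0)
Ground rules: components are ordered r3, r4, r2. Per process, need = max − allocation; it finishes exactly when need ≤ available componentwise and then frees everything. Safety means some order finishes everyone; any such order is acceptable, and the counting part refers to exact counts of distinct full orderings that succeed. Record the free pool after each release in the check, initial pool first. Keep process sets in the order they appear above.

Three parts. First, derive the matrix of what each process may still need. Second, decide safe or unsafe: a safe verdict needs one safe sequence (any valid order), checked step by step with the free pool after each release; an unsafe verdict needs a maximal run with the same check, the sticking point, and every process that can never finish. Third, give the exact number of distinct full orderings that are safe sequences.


(1) Outstanding need per process (order r3, r4, r2):
  proc-B: (5, 0, 3)
  proc-I: (3, 4, 1)
  proc-H: (5, 3, 1)
  proc-C: (0, 0, 0)
(2) UNSAFE.
Key observation: after proc-C, proc-I complete, (4, 6, 2) is the best the pool ever gets, yet each leftover process wants more r3.
Going as far as possible: proc-C, proc-I; after that, nothing fits. Check, step by step:
  pool = (1, 3, 1)
  run proc-C (needs (0, 0, 0), free (1, 3, 1)); after release of (2, 2, 0) the pool is (3, 5, 1)
  run proc-I (needs (3, 4, 1), free (3, 5, 1)); after release of (1, 1, 1) the pool is (4, 6, 2)
  proc-B still needs (5, 0, 3) but only (4, 6, 2) is free — short on r3 and r2
  proc-H still needs (5, 3, 1) but only (4, 6, 2) is free — short on r3
Permanently blocked: proc-B and proc-H.
(3) Exactly 0 of the possible complete orderings are safe sequences.
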